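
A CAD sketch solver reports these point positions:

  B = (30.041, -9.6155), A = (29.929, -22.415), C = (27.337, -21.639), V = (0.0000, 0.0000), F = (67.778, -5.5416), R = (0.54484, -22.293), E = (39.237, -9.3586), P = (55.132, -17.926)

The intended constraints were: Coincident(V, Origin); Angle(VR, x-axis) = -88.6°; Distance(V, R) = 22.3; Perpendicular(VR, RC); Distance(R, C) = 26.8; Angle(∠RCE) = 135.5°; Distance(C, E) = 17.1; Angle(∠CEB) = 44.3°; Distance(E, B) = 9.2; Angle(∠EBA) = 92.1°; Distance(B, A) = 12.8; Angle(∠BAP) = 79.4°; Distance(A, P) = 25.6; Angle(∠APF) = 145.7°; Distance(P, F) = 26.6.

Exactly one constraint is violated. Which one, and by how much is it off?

Distance(P, F) = 26.6 — off by 8.90.

V = (0.00, 0.00) ✓; VR at -88.60° ✓; |VR| = 22.30 ✓; ∠(VR, RC) = 90.00° ✓; |RC| = 26.80 ✓; ∠RCE = 135.5° ✓; |CE| = 17.10 ✓; ∠CEB = 44.30° ✓; |EB| = 9.200 ✓; ∠EBA = 92.10° ✓; |BA| = 12.80 ✓; ∠BAP = 79.40° ✓; |AP| = 25.60 ✓; ∠APF = 145.7° ✓; |PF| = 17.70 ✗.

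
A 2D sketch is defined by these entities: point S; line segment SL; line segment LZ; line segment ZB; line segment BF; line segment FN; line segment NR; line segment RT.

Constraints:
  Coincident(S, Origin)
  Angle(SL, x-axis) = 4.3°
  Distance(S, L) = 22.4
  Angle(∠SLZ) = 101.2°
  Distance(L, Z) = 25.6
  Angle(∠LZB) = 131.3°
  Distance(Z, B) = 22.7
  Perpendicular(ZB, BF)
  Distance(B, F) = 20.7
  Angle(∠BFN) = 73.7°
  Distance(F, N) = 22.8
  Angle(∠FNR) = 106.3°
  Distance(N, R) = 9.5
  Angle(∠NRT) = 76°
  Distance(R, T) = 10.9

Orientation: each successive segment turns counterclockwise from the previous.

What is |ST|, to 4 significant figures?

33.00

S is at the origin; SL runs at 4.3° with length 22.4, so L = (22.34, 1.680). ∠SLZ = 101.2° gives LZ at 83.10° from the x-axis; with |LZ| = 25.6, Z = (25.41, 27.09). ∠LZB = 131.3° gives ZB at 131.8° from the x-axis; with |ZB| = 22.7, B = (10.28, 44.02). ZB is perpendicular to BF, so BF runs at -138.2°; with |BF| = 20.7, F = (-5.149, 30.22). ∠BFN = 73.7° gives FN at -31.90° from the x-axis; with |FN| = 22.8, N = (14.21, 18.17). ∠FNR = 106.3° gives NR at 41.80° from the x-axis; with |NR| = 9.5, R = (21.29, 24.50). ∠NRT = 76.0° gives RT at 145.8° from the x-axis; with |RT| = 10.9, T = (12.27, 30.63). Then |ST| = |T − S| = 33.00.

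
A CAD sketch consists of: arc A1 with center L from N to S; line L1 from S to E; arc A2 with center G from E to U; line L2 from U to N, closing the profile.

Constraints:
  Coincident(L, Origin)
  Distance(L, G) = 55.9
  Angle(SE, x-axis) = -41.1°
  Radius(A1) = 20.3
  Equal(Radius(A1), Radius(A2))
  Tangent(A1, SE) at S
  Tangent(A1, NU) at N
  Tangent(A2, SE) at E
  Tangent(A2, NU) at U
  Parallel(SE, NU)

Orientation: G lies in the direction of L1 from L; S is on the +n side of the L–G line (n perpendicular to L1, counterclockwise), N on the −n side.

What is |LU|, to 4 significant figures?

59.47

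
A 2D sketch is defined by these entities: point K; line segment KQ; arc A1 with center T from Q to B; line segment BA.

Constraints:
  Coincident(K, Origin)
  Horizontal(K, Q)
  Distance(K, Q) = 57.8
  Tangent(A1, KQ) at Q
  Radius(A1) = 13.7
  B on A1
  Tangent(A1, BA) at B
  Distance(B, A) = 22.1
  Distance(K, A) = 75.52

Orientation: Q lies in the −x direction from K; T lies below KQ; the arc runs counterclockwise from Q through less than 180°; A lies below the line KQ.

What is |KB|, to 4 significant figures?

73.09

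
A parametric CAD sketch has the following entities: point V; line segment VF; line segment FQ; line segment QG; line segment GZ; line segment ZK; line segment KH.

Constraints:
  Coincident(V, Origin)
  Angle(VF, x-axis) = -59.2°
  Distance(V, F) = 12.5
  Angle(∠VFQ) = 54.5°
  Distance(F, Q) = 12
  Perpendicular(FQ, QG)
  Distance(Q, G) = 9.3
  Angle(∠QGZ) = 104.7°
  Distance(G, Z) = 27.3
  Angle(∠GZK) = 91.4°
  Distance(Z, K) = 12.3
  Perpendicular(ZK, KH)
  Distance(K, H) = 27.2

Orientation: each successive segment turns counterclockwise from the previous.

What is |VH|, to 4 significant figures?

13.35

V is at the origin; VF runs at -59.2° with length 12.5, so F = (6.401, -10.74). ∠VFQ = 54.5° gives FQ at 66.30° from the x-axis; with |FQ| = 12.0, Q = (11.22, 0.2510). FQ ⟂ QG, so QG runs at 156.3°; with |QG| = 9.3, G = (2.708, 3.989). ∠QGZ = 104.7° gives GZ at -128.4° from the x-axis; with |GZ| = 27.3, Z = (-14.25, -17.41). ∠GZK = 91.4° gives ZK at -39.80° from the x-axis; with |ZK| = 12.3, K = (-4.799, -25.28). The perpendicularity gives KH at right angles to ZK, so KH runs at 50.20°; with |KH| = 27.2, H = (12.61, -4.382). Then |VH| = |H − V| = 13.35.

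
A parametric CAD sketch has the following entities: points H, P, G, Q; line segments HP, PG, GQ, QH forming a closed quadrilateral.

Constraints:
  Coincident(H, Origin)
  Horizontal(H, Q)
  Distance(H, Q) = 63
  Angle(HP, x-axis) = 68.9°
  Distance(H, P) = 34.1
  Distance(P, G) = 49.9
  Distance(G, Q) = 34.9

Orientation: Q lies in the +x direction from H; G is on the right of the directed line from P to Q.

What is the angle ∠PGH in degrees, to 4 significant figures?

43.00°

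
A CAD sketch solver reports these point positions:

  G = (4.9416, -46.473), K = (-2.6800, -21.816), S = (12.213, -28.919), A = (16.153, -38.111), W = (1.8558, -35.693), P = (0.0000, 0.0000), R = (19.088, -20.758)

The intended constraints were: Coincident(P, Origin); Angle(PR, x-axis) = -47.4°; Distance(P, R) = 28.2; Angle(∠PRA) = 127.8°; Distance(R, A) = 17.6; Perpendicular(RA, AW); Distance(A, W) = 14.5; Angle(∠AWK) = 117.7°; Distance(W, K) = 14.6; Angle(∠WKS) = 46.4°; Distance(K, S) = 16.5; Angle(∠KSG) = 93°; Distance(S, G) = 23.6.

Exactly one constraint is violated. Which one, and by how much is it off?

Distance(S, G) = 23.6 — off by 4.60.

P = (0.00, 0.00) ✓; PR at -47.40° ✓; |PR| = 28.20 ✓; ∠PRA = 127.8° ✓; |RA| = 17.60 ✓; ∠(RA, AW) = 90.00° ✓; |AW| = 14.50 ✓; ∠AWK = 117.7° ✓; |WK| = 14.60 ✓; ∠WKS = 46.40° ✓; |KS| = 16.50 ✓; ∠KSG = 93.00° ✓; |SG| = 19.00 ✗.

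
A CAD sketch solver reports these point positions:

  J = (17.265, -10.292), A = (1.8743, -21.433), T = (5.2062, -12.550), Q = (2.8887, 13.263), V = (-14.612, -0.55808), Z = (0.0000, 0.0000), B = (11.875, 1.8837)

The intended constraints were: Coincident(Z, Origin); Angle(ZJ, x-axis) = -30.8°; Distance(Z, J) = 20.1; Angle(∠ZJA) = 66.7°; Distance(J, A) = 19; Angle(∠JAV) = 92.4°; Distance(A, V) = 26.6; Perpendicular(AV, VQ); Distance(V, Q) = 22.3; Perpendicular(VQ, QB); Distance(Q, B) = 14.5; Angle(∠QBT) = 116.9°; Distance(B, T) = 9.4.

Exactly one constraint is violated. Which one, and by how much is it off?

Distance(B, T) = 9.4 — off by 6.50.

Z = (0.00, 0.00) ✓; ZJ at -30.80° ✓; |ZJ| = 20.10 ✓; ∠ZJA = 66.70° ✓; |JA| = 19.00 ✓; ∠JAV = 92.40° ✓; |AV| = 26.60 ✓; ∠(AV, VQ) = 90.00° ✓; |VQ| = 22.30 ✓; ∠(VQ, QB) = 90.00° ✓; |QB| = 14.50 ✓; ∠QBT = 116.9° ✓; |BT| = 15.90 ✗.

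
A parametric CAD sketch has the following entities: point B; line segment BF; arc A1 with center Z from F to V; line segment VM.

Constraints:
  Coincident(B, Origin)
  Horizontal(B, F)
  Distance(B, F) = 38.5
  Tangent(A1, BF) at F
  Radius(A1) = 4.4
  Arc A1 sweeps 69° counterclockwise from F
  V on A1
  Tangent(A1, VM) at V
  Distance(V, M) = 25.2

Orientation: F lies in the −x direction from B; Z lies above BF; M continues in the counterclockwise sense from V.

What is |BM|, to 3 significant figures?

36.6

B is at the origin; BF is horizontal with |BF| = 38.5 and F on the −x side, so F = (-38.5, 0.00). The tangent condition forces ZF to be normal to BF, so Z = F + (0, 4.4) = (-38.5, 4.40). On A1, F sits at bearing -90° from Z; a 69° counterclockwise sweep puts V at bearing -21°, so V = Z + 4.4·(cos -21°, sin -21°) = (-34.4, 2.82). A1 meets VM tangentially, so ZV is at right angles to VM, so VM runs along (−sin -21°, cos -21°); with |VM| = 25.2, M = (-25.4, 26.3). Then |BM| = |M − B| = 36.6.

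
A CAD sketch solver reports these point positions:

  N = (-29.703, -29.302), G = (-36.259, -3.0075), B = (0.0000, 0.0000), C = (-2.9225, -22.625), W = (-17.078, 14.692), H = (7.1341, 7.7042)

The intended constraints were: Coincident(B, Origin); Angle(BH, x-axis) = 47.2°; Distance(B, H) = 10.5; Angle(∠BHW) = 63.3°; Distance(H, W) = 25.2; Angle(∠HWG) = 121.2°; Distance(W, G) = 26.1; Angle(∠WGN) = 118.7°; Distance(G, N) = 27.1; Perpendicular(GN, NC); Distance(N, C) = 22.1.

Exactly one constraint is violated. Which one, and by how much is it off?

Distance(N, C) = 22.1 — off by 5.50.

B = (0.00, 0.00) ✓; BH at 47.20° ✓; |BH| = 10.50 ✓; ∠BHW = 63.30° ✓; |HW| = 25.20 ✓; ∠HWG = 121.2° ✓; |WG| = 26.10 ✓; ∠WGN = 118.7° ✓; |GN| = 27.10 ✓; ∠(GN, NC) = 90.00° ✓; |NC| = 27.60 ✗.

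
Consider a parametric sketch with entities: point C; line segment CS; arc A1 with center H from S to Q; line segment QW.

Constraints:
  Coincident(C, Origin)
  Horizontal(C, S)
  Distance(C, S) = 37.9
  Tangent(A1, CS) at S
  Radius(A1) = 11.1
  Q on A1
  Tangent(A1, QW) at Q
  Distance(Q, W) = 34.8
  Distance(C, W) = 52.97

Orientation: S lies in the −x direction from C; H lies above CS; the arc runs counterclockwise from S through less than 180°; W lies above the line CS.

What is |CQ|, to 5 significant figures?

28.980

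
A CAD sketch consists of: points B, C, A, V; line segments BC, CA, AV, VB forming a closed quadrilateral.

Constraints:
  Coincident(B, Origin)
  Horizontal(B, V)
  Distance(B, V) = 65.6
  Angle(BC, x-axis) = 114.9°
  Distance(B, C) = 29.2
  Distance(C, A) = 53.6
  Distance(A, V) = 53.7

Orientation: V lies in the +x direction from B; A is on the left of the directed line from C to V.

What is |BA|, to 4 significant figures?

59.36

B is at the origin; B and V share the same y with |BV| = 65.6 and V in +x, so V = (65.6, 0). BC runs at 114.9° with |BC| = 29.2, so C = (-12.29, 26.49). A is determined by |CA| = 53.6 and |AV| = 53.7 together: it lies at the intersection of circle(C, 53.6) and circle(V, 53.7). With |CV| = 82.27, the foot of the radical line on CV is 41.07 from C and the perpendicular offset is √(53.6² − 41.07²) = 34.44. Taking the left-of-CV solution: A = (37.68, 45.87).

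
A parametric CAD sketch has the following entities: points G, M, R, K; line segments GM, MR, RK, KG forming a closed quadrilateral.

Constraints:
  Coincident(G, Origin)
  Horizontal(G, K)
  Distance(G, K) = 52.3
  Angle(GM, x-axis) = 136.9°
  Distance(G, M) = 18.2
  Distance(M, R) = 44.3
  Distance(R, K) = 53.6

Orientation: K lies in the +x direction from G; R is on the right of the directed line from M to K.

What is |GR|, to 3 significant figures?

28.0

G is at the origin; G and K share the same y with |GK| = 52.3 and K in +x, so K = (52.3, 0). GM runs at 136.9° with |GM| = 18.2, so M = (-13.3, 12.4). R is determined by |MR| = 44.3 and |RK| = 53.6 together: it lies at the intersection of circle(M, 44.3) and circle(K, 53.6). With |MK| = 66.8, the foot of the radical line on MK is 26.6 from M and the perpendicular offset is √(44.3² − 26.6²) = 35.5. Taking the right-of-MK solution: R = (6.20, -27.3).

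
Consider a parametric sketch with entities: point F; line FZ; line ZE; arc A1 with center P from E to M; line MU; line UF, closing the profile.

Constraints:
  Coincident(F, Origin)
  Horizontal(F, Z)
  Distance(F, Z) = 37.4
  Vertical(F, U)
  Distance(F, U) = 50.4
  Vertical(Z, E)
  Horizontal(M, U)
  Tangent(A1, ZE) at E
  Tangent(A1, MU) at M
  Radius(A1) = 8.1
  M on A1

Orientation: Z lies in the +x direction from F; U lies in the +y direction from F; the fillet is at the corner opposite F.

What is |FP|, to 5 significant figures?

51.457

FU is vertical with |FU| = 50.4 and U on the +y side, so U = (0.0000, 50.400). The virtual corner opposite F is at (37.400, 50.400). The tangent condition forces PE to be normal to ZE and tangency of A1 to MU means the radius PM is perpendicular to MU, with radius 8.1, so the center P sits 8.1 in from both sides at P = (29.300, 42.300). Then |FP| = |P − F| = 51.457.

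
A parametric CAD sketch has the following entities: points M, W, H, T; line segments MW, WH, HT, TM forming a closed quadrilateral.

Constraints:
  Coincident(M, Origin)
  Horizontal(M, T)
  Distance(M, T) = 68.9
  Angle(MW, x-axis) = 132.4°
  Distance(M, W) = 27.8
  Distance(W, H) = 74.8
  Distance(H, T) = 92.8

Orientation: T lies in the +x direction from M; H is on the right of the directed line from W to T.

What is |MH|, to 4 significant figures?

53.81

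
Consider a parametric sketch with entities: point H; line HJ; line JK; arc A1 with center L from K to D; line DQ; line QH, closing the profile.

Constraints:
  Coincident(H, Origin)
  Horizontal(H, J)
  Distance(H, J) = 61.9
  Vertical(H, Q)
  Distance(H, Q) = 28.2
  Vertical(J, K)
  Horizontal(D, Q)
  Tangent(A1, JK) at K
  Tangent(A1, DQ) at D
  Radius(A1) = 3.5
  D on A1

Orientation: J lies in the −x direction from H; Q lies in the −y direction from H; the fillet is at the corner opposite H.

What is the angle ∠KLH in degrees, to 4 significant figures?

157.1°

The virtual corner opposite H is at (-61.90, -28.20). Since A1 is tangent to JK there, LK ⟂ JK and tangency of A1 to DQ means the radius LD is perpendicular to DQ, with radius 3.5, so the center L sits 3.5 in from both sides at L = (-58.40, -24.70). That places the tangent points at K = (-61.90, -24.70) on JK and D = (-58.40, -28.20) on DQ. Then cos ∠KLH = LK·LH / (|LK||LH|), giving 157.1°.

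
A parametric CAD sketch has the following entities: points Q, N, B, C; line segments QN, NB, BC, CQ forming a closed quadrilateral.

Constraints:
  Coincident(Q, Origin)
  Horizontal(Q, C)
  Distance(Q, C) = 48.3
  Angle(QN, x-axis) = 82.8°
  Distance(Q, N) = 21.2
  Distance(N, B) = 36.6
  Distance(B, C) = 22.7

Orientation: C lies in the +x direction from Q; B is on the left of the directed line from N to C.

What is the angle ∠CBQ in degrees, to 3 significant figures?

85.5°

Q is at the origin; Q and C share the same y with |QC| = 48.3 and C in +x, so C = (48.3, 0). QN runs at 82.8° with |QN| = 21.2, so N = (2.66, 21.0). B is determined by |NB| = 36.6 and |BC| = 22.7 together: it lies at the intersection of circle(N, 36.6) and circle(C, 22.7). With |NC| = 50.3, the foot of the radical line on NC is 33.3 from N and the perpendicular offset is √(36.6² − 33.3²) = 15.1. Taking the left-of-NC solution: B = (39.3, 20.8).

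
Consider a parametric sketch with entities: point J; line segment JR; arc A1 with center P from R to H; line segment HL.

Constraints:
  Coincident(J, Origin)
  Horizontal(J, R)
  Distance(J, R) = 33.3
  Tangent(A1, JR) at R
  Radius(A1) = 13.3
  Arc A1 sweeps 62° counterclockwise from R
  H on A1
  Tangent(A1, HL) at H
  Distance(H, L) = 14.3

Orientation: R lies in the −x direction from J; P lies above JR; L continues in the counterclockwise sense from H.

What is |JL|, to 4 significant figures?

24.65

On A1, R sits at bearing -90° from P; a 62° counterclockwise sweep puts H at bearing -28°, so H = P + 13.3·(cos -28°, sin -28°) = (-21.56, 7.056). A1 meets HL tangentially, so PH is at right angles to HL, so HL runs along (−sin -28°, cos -28°); with |HL| = 14.3, L = (-14.84, 19.68). Then |JL| = |L − J| = 24.65.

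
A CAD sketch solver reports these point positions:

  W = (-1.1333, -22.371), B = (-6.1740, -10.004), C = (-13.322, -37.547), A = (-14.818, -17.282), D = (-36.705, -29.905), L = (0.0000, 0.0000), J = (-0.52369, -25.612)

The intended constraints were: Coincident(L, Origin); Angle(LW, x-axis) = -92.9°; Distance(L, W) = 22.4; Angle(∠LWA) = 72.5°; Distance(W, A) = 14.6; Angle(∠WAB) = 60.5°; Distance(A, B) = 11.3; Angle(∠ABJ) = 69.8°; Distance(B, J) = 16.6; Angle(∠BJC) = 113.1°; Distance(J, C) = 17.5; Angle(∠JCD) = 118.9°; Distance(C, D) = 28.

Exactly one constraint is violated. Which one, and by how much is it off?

Distance(C, D) = 28 — off by 3.40.

L = (0.00, 0.00) ✓; LW at -92.90° ✓; |LW| = 22.40 ✓; ∠LWA = 72.50° ✓; |WA| = 14.60 ✓; ∠WAB = 60.50° ✓; |AB| = 11.30 ✓; ∠ABJ = 69.80° ✓; |BJ| = 16.60 ✓; ∠BJC = 113.1° ✓; |JC| = 17.50 ✓; ∠JCD = 118.9° ✓; |CD| = 24.60 ✗.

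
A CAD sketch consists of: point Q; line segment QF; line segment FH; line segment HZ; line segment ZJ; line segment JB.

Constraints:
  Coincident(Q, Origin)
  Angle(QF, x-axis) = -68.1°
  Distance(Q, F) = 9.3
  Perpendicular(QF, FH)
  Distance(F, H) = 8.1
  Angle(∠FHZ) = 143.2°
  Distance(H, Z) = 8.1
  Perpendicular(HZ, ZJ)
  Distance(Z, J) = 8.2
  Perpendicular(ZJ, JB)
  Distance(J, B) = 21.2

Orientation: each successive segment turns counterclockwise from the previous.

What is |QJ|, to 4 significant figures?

9.903

Q is at the origin; QF runs at -68.1° with length 9.3, so F = (3.469, -8.629). The perpendicularity gives FH at right angles to QF, so FH runs at 21.90°; with |FH| = 8.1, H = (10.98, -5.608). ∠FHZ = 143.2° gives HZ at 58.70° from the x-axis; with |HZ| = 8.1, Z = (15.19, 1.313). HZ is perpendicular to ZJ, so ZJ runs at 148.7°; with |ZJ| = 8.2, J = (8.186, 5.573). Then |QJ| = |J − Q| = 9.903.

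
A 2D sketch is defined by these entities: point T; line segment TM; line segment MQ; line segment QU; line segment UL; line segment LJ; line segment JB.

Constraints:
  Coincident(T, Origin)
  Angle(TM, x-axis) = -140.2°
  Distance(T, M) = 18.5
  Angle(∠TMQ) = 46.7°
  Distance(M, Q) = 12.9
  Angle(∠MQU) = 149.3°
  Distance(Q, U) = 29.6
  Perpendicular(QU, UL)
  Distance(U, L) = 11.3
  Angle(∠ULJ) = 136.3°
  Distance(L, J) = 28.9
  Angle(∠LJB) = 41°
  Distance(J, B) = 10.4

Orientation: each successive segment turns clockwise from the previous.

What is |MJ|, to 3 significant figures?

32.9

T is at the origin; TM runs at -140.2° with length 18.5, so M = (-14.2, -11.8). ∠TMQ = 46.7° gives MQ at 86.5° from the x-axis; with |MQ| = 12.9, Q = (-13.4, 1.03). ∠MQU = 149.3° gives QU at 55.8° from the x-axis; with |QU| = 29.6, U = (3.21, 25.5). QU ⟂ UL, so UL runs at -34.2°; with |UL| = 11.3, L = (12.6, 19.2). ∠ULJ = 136.3° gives LJ at -77.9° from the x-axis; with |LJ| = 28.9, J = (18.6, -9.09). Then |MJ| = |J − M| = 32.9.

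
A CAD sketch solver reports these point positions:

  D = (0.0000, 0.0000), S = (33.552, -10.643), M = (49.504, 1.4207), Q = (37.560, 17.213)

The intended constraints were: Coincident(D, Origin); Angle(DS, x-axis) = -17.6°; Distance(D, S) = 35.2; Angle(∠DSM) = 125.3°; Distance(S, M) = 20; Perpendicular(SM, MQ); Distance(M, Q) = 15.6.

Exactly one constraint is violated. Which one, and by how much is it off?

Distance(M, Q) = 15.6 — off by 4.20.

D = (0.00, 0.00) ✓; DS at -17.60° ✓; |DS| = 35.20 ✓; ∠DSM = 125.3° ✓; |SM| = 20.00 ✓; ∠(SM, MQ) = 90.00° ✓; |MQ| = 19.80 ✗.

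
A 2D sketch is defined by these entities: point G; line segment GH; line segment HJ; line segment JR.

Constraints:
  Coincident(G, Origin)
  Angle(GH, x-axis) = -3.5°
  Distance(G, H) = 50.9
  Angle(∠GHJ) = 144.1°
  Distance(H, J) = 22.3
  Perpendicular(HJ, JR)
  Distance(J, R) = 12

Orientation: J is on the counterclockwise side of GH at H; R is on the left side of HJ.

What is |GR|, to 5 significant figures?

65.990

G is at the origin; GH runs at -3.5° with length 50.9, so H = 50.9·(cos -3.5°, sin -3.5°) = (50.805, -3.1074). ∠GHJ = 144.1°, so HJ runs at -3.5° + (180° − 144.1°) = 32.400° from the x-axis; with |HJ| = 22.3, J = H + 22.3·(cos 32.400°, sin 32.400°) = (69.634, 8.8416). The perpendicularity gives JR at right angles to HJ; with |JR| = 12.0 on the left of HJ, R = J + 12.0·(-0.53583, 0.84433) = (63.204, 18.974). Then |GR| = |R − G| = 65.990.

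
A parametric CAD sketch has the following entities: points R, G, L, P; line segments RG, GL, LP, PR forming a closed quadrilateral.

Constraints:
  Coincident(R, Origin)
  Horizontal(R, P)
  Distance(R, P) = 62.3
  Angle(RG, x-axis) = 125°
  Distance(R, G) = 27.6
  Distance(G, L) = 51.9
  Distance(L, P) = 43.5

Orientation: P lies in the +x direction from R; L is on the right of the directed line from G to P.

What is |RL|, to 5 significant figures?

25.236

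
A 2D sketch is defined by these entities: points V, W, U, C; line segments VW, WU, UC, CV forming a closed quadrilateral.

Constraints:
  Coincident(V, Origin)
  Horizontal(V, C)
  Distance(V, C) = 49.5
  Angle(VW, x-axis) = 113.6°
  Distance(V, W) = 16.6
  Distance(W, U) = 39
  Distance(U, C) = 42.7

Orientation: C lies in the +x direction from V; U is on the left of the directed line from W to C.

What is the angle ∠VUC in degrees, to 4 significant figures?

69.07°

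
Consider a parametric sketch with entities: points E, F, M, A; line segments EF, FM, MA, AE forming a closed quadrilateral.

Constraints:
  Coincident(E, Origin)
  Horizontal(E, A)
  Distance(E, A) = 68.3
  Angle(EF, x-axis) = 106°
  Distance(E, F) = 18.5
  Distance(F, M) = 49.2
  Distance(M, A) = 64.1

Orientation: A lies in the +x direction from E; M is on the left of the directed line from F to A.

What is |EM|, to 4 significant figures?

60.07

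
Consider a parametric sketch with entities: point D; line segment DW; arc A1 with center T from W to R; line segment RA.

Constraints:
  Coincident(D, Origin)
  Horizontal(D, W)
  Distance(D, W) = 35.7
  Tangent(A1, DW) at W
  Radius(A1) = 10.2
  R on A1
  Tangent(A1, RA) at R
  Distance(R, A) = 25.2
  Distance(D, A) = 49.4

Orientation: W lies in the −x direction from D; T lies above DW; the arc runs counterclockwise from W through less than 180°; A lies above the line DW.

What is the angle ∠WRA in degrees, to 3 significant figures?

127°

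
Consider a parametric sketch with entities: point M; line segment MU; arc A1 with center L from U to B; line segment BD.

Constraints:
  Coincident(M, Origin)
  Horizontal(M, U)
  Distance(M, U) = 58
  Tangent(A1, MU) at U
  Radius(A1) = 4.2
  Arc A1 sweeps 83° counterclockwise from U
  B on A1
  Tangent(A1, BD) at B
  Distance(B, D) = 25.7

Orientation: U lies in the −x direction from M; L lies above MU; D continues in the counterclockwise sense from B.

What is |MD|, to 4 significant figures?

58.51

M is at the origin; M and U share the same y with |MU| = 58.0 and U on the −x side, so U = (-58.00, 0.000). Since A1 is tangent to MU there, LU ⟂ MU, so L = U + (0, 4.2) = (-58.00, 4.200). On A1, U sits at bearing -90° from L; an 83° counterclockwise sweep puts B at bearing -7°, so B = L + 4.2·(cos -7°, sin -7°) = (-53.83, 3.688). Tangency of A1 to BD means the radius LB is perpendicular to BD, so BD runs along (−sin -7°, cos -7°); with |BD| = 25.7, D = (-50.70, 29.20). Then |MD| = |D − M| = 58.51.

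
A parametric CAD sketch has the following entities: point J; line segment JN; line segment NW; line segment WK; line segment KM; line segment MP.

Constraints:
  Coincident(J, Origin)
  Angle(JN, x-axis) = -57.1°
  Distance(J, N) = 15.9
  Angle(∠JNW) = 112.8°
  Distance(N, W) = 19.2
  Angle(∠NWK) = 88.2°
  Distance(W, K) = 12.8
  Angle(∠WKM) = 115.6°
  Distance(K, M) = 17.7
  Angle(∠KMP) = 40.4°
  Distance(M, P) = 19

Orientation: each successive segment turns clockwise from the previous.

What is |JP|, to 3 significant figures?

20.7

J is at the origin; JN runs at -57.1° with length 15.9, so N = (8.64, -13.3). ∠JNW = 112.8° gives NW at -124° from the x-axis; with |NW| = 19.2, W = (-2.18, -29.2). ∠NWK = 88.2° gives WK at 144° from the x-axis; with |WK| = 12.8, K = (-12.5, -21.7). ∠WKM = 115.6° gives KM at 79.5° from the x-axis; with |KM| = 17.7, M = (-9.30, -4.27). ∠KMP = 40.4° gives MP at -60.1° from the x-axis; with |MP| = 19.0, P = (0.171, -20.7). Then |JP| = |P − J| = 20.7.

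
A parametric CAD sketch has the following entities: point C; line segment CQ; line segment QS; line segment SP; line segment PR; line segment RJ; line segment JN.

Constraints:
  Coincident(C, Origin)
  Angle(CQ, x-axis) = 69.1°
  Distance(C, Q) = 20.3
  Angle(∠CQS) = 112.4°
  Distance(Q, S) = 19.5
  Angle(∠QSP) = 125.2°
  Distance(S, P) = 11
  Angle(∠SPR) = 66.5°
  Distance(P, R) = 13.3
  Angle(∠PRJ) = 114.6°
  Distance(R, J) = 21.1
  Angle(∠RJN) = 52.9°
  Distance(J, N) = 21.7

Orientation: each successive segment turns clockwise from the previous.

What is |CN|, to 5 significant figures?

38.096

C is at the origin; CQ runs at 69.1° with length 20.3, so Q = (7.2418, 18.964). ∠CQS = 112.4° gives QS at 1.5000° from the x-axis; with |QS| = 19.5, S = (26.735, 19.475). ∠QSP = 125.2° gives SP at -53.300° from the x-axis; with |SP| = 11.0, P = (33.309, 10.655). ∠SPR = 66.5° gives PR at -166.80° from the x-axis; with |PR| = 13.3, R = (20.360, 7.6182). ∠PRJ = 114.6° gives RJ at 127.80° from the x-axis; with |RJ| = 21.1, J = (7.4280, 24.290). ∠RJN = 52.9° gives JN at 0.70000° from the x-axis; with |JN| = 21.7, N = (29.126, 24.556). Then |CN| = |N − C| = 38.096.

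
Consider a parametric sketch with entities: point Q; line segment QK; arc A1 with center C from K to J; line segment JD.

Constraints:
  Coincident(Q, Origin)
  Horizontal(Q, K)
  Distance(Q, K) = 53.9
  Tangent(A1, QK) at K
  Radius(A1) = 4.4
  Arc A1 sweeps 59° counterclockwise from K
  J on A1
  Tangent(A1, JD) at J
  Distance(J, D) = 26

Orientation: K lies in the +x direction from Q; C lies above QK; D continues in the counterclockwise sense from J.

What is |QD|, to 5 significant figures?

75.141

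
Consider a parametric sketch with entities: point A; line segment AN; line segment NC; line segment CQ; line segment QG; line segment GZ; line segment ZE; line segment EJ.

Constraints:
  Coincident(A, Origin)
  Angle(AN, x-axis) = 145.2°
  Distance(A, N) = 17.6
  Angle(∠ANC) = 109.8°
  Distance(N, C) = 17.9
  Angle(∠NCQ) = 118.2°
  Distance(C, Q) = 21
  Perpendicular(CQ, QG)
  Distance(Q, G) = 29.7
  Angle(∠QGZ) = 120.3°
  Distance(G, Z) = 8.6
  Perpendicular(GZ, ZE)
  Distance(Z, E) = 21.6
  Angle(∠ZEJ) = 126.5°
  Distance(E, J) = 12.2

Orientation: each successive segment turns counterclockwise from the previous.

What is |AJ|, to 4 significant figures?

25.03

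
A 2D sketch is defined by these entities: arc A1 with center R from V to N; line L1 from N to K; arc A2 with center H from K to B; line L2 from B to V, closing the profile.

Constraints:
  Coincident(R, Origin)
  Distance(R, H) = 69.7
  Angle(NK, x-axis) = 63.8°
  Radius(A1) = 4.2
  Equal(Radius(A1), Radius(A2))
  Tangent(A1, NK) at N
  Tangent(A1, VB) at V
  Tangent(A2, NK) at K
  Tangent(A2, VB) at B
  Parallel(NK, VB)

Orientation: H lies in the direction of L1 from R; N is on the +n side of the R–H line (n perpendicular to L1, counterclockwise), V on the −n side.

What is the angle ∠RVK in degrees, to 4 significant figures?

83.13°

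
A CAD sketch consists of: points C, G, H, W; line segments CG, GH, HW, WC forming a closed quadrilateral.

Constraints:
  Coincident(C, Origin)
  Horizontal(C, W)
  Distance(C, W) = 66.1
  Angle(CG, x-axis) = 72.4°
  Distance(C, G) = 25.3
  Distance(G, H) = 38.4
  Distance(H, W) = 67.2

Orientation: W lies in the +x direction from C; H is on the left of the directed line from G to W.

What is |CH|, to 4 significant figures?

63.09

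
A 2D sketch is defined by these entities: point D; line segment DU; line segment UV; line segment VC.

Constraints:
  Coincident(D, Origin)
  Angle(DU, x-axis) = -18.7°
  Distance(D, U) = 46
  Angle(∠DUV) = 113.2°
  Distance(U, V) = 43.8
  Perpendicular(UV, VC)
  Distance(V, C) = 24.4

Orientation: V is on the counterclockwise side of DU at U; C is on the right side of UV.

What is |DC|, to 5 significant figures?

90.997

D is at the origin; DU runs at -18.7° with length 46.0, so U = 46.0·(cos -18.7°, sin -18.7°) = (43.572, -14.748). ∠DUV = 113.2°, so UV runs at -18.7° + (180° − 113.2°) = 48.100° from the x-axis; with |UV| = 43.8, V = U + 43.8·(cos 48.100°, sin 48.100°) = (72.823, 17.853). UV ⟂ VC; with |VC| = 24.4 on the right of UV, C = V + 24.4·(0.74431, -0.66783) = (90.984, 1.5575). Then |DC| = |C − D| = 90.997.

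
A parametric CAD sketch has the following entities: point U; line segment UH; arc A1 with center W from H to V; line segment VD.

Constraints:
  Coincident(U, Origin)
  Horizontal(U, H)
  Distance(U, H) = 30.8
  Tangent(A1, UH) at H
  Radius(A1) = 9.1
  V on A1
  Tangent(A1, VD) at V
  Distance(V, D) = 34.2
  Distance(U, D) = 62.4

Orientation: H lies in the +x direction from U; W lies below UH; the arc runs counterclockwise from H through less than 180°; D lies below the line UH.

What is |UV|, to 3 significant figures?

28.7

Checks: |UH| = 30.80 ✓; |WV| = 9.100 ✓; ∠(WV, VD) = 90.00° ✓; |VD| = 34.20 ✓; |UD| = 62.40 ✓.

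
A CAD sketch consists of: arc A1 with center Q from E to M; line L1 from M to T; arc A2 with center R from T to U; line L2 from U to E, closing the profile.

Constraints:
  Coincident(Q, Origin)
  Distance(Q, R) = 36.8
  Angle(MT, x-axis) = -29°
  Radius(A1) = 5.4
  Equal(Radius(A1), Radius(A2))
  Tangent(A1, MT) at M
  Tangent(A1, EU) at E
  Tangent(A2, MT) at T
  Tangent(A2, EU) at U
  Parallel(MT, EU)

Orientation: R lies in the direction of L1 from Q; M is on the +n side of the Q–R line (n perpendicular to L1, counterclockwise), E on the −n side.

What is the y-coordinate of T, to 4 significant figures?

-13.12

The slot axis is L1's direction at -29.0°, so u = (cos -29.0°, sin -29.0°) = (0.8746, -0.4848) and n = (−sin -29.0°, cos -29.0°) = (0.4848, 0.8746). Q is at the origin and R lies 36.8 along u from Q, so R = 36.8·u = (32.19, -17.84). Tangency of A1 to both parallel lines with radius 5.4 puts M and E at Q ± 5.4·n: M = (2.618, 4.723), E = (-2.618, -4.723). Equal radii place T and U the same way about R: T = R + 5.4·n = (34.80, -13.12), U = R − 5.4·n = (29.57, -22.56). So T.y = -13.12.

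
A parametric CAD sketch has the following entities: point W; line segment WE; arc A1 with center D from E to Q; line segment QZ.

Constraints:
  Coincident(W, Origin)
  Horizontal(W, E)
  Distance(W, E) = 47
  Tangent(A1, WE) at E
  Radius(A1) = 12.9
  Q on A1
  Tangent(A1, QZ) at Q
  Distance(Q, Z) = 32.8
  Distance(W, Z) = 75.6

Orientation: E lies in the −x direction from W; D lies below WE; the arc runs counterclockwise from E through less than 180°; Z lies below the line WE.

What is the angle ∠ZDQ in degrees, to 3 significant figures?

68.5°

W is at the origin; WE is horizontal with |WE| = 47.0 and E on the −x side, so E = (-47.0, 0.00). Tangency of A1 to WE means the radius DE is perpendicular to WE, so D = E + (0, -12.9) = (-47.0, -12.9). Since DQ ⟂ QZ (tangency), |DZ| = √(12.9² + 32.8²) = 35.2 regardless of where Q sits on A1. So Z lies on both circle(W, 75.6) and circle(D, 35.2); the below-WE intersection is Z = (-60.4, -45.5). Q is the foot of the tangent from Z: Q = (-59.9, -12.7).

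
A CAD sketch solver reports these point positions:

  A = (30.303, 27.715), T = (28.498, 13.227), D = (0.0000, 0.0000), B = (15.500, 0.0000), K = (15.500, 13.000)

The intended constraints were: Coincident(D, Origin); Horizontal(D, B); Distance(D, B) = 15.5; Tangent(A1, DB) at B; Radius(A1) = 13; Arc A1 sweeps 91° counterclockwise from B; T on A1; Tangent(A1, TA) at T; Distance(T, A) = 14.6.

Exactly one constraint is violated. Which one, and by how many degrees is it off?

Tangent(A1, TA) at T — off by 8.10°.

D = (0.00, 0.00) ✓; D.y = 0.00, B.y = 0.00 ✓; |DB| = 15.50 ✓; ∠(KB, BD) = 90.00° ✓; |KB| = 13.00 ✓; bearing(K→T) − bearing(K→B) = 91.00° ✓; |KT| = 13.00 ✓; ∠(KT, TA) = 98.10° ✗; |TA| = 14.60 ✓.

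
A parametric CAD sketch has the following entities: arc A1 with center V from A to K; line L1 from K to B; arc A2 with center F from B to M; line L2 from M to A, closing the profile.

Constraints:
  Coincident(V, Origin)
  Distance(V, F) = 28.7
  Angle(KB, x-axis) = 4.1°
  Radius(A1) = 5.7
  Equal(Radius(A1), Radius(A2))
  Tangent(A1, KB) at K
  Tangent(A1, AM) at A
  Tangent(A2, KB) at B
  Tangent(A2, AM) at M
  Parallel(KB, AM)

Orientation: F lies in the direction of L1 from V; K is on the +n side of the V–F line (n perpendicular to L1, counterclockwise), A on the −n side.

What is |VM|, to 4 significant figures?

29.26

Tangency of A1 to both parallel lines with radius 5.7 puts K and A at V ± 5.7·n: K = (-0.4075, 5.685), A = (0.4075, -5.685). Equal radii place B and M the same way about F: B = F + 5.7·n = (28.22, 7.737), M = F − 5.7·n = (29.03, -3.633). Then |VM| = |M − V| = 29.26.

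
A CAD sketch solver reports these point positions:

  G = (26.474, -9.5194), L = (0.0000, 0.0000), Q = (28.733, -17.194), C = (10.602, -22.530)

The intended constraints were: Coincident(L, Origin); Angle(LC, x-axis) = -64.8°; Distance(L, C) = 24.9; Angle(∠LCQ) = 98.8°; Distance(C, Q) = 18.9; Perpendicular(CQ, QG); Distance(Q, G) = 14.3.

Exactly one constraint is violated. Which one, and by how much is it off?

Distance(Q, G) = 14.3 — off by 6.30.

L = (0.00, 0.00) ✓; LC at -64.80° ✓; |LC| = 24.90 ✓; ∠LCQ = 98.80° ✓; |CQ| = 18.90 ✓; ∠(CQ, QG) = 90.00° ✓; |QG| = 8.000 ✗.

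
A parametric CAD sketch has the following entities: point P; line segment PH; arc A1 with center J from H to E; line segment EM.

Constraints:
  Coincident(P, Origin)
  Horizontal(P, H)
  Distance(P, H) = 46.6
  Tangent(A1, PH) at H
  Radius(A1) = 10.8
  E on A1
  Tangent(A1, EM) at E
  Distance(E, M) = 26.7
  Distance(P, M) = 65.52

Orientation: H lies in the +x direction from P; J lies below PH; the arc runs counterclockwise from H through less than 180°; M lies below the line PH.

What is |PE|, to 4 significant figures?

41.28

P is at the origin; PH is horizontal with |PH| = 46.6 and H on the +x side, so H = (46.60, 0.000). The tangent condition forces JH to be normal to PH, so J = H + (0, -10.8) = (46.60, -10.80). Since JE ⟂ EM (tangency), |JM| = √(10.8² + 26.7²) = 28.80 regardless of where E sits on A1. So M lies on both circle(P, 65.52) and circle(J, 28.80); the below-PH intersection is M = (52.68, -38.95). E is the foot of the tangent from M: E = (37.67, -16.87).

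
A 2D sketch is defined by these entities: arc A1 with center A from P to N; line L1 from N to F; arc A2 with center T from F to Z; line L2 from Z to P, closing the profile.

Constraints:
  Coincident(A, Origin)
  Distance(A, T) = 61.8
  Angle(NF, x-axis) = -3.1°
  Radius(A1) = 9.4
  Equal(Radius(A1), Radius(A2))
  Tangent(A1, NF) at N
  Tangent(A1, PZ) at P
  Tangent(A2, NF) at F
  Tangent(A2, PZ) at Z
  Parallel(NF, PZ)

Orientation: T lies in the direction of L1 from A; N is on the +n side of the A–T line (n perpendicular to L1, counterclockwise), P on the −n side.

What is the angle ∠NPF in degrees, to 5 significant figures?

73.080°

Tangency of A1 to both parallel lines with radius 9.4 puts N and P at A ± 9.4·n: N = (0.50834, 9.3862), P = (-0.50834, -9.3862). Equal radii place F and Z the same way about T: F = T + 9.4·n = (62.218, 6.0442), Z = T − 9.4·n = (61.201, -12.728). Then cos ∠NPF = PN·PF / (|PN||PF|), giving 73.080°.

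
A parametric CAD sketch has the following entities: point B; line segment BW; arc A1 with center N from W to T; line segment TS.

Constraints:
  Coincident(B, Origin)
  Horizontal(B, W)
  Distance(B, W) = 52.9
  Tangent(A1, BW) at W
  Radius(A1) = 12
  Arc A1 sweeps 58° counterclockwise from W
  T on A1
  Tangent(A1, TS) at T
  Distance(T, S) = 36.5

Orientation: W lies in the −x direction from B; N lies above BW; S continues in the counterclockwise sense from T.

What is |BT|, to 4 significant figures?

43.09

B is at the origin; BW is horizontal with |BW| = 52.9 and W on the −x side, so W = (-52.90, 0.000). A1 meets BW tangentially, so NW is at right angles to BW, so N = W + (0, 12) = (-52.90, 12.00). On A1, W sits at bearing -90° from N; a 58° counterclockwise sweep puts T at bearing -32°, so T = N + 12.0·(cos -32°, sin -32°) = (-42.72, 5.641). Then |BT| = |T − B| = 43.09.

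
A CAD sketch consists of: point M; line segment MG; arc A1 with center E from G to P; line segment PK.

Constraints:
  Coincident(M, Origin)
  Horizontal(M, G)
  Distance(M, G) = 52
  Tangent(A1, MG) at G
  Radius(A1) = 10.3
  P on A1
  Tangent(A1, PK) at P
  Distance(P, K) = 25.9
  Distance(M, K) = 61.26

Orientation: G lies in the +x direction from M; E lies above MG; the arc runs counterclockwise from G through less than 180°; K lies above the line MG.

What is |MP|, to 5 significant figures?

62.864

Checks: |EP| = 10.30 ✓; ∠(EP, PK) = 90.00° ✓; |PK| = 25.90 ✓; |MK| = 61.26 ✓.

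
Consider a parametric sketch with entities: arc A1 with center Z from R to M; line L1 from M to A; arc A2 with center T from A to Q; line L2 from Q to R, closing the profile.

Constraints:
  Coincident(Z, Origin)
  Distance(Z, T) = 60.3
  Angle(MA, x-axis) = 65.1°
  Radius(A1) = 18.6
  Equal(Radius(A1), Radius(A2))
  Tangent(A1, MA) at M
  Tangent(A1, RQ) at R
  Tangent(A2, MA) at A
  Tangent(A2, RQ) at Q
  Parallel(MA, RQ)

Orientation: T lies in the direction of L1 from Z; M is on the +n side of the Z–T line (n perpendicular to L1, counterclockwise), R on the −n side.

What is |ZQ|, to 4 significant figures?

63.10

The slot axis is L1's direction at 65.1°, so u = (cos 65.1°, sin 65.1°) = (0.4210, 0.9070) and n = (−sin 65.1°, cos 65.1°) = (-0.9070, 0.4210). Z is at the origin and T lies 60.3 along u from Z, so T = 60.3·u = (25.39, 54.69). Tangency of A1 to both parallel lines with radius 18.6 puts M and R at Z ± 18.6·n: M = (-16.87, 7.831), R = (16.87, -7.831). Equal radii place A and Q the same way about T: A = T + 18.6·n = (8.517, 62.53), Q = T − 18.6·n = (42.26, 46.86). Then |ZQ| = |Q − Z| = 63.10.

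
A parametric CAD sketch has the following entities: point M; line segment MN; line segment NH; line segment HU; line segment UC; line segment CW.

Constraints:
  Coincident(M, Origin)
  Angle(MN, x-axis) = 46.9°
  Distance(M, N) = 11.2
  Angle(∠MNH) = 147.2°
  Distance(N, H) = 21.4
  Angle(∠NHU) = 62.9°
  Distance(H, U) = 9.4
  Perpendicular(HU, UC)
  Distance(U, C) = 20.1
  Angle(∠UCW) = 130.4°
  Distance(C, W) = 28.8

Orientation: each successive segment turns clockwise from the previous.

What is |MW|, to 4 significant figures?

34.94

M is at the origin; MN runs at 46.9° with length 11.2, so N = (7.653, 8.178). ∠MNH = 147.2° gives NH at 14.10° from the x-axis; with |NH| = 21.4, H = (28.41, 13.39). ∠NHU = 62.9° gives HU at -103.0° from the x-axis; with |HU| = 9.4, U = (26.29, 4.232). HU ⟂ UC, so UC runs at 167.0°; with |UC| = 20.1, C = (6.709, 8.754). ∠UCW = 130.4° gives CW at 117.4° from the x-axis; with |CW| = 28.8, W = (-6.545, 34.32). Then |MW| = |W − M| = 34.94.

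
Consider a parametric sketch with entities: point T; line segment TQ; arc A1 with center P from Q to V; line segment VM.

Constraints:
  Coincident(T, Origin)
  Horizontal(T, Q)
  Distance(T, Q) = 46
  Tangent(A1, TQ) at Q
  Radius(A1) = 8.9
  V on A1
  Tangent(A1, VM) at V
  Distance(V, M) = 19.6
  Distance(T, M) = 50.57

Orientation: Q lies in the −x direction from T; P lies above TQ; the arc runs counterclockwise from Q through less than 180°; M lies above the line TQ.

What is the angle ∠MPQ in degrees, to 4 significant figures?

166.2°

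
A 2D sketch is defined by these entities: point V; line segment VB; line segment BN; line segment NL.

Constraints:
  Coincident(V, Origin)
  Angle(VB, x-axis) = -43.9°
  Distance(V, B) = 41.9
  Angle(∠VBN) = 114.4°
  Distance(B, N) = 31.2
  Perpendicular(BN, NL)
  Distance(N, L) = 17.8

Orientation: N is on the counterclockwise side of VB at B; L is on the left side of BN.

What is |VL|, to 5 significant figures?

52.608

∠VBN = 114.4°, so BN runs at -43.9° + (180° − 114.4°) = 21.700° from the x-axis; with |BN| = 31.2, N = B + 31.2·(cos 21.700°, sin 21.700°) = (59.180, -17.517). The perpendicularity gives NL at right angles to BN; with |NL| = 17.8 on the left of BN, L = N + 17.8·(-0.36975, 0.92913) = (52.599, -0.97888). Then |VL| = |L − V| = 52.608.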